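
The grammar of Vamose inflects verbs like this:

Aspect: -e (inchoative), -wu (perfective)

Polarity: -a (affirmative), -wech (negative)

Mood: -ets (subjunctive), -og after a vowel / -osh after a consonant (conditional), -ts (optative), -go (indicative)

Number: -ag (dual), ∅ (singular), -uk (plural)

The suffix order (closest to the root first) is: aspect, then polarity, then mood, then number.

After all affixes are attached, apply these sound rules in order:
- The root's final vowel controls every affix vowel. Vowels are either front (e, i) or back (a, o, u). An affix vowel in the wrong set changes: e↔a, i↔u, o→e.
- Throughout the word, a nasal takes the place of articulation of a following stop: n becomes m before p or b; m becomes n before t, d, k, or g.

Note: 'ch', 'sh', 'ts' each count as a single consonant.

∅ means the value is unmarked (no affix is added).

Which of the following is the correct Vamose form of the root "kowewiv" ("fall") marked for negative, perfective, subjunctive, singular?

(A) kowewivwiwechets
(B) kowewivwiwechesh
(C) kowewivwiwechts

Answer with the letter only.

A

Attach aspect perfective -wu → kowewivwu.
Attach polarity negative -wech → kowewivwuwech.
Attach mood subjunctive -ets → kowewivwuwechets.
number = singular: zero marking, form stays kowewivwuwechets.
Apply vowel harmony: kowewivwuwechets → kowewivwiwechets.
Nasal assimilation: no change.
So the correct form is kowewivwiwechets, option (A).
(B) kowewivwiwechesh is wrong: it uses conditional instead of subjunctive for mood.
(C) kowewivwiwechts is wrong: it uses optative instead of subjunctive for mood.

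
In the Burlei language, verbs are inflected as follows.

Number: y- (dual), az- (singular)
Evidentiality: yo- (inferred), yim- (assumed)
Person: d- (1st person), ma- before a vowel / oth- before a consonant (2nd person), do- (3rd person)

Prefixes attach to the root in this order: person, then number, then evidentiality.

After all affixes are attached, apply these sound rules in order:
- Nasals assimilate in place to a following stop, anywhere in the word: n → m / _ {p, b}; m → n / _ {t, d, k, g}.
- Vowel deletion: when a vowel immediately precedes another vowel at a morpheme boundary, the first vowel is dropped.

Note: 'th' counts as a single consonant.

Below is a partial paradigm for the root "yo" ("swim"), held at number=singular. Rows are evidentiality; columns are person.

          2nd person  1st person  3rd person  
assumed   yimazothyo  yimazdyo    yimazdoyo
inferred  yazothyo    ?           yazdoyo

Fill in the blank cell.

Attach person 1st person d- → dyo.
Attach number singular az- → azdyo.
Attach evidentiality inferred yo- → yoazdyo.
Nasal assimilation: no change.
Apply vowel deletion: yoazdyo → yazdyo.

yazdyo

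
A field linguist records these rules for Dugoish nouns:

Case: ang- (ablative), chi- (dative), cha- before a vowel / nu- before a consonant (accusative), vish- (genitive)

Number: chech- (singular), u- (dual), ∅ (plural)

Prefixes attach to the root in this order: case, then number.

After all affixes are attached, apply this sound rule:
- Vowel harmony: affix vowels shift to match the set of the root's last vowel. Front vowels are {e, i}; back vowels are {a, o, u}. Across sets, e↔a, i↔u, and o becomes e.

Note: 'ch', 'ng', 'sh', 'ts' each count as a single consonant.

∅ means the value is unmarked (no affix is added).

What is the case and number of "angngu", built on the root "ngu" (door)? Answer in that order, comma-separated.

Segment: ang-ngu.
case: ang- → ablative.
number: ∅ → plural.

ablative, plural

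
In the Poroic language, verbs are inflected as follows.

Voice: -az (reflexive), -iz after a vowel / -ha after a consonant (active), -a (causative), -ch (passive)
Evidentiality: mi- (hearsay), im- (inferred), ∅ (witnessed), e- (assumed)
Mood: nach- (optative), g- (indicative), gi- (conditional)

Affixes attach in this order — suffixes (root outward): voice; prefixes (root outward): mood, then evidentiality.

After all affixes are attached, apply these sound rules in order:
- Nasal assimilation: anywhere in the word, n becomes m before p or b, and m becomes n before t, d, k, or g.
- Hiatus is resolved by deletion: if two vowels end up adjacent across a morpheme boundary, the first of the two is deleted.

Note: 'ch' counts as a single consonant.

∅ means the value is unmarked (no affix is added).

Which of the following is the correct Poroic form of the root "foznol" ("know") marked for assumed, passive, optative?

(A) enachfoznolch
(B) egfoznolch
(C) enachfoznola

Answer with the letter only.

A

Attach mood optative nach- → nachfoznol.
Attach evidentiality assumed e- → enachfoznol.
Attach voice passive -ch → enachfoznolch.
Nasal assimilation: no change.
Vowel deletion: no change.
So the correct form is enachfoznolch, option (A).
(C) enachfoznola is wrong: it uses causative instead of passive for voice.
(B) egfoznolch is wrong: it uses indicative instead of optative for mood.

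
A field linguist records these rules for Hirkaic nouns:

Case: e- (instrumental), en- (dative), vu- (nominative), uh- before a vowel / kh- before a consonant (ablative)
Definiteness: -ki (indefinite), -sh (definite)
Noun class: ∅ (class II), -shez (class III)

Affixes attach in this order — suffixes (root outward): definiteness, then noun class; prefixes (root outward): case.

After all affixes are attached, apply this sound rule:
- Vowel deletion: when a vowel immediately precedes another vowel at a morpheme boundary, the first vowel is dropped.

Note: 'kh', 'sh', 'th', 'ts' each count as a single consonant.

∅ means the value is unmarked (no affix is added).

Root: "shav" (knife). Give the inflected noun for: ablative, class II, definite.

Attach definiteness definite -sh → shavsh.
noun class = class II: zero marking, form stays shavsh.
Attach case ablative kh- (before consonant 'sh') → khshavsh.
Vowel deletion: no change.

khshavsh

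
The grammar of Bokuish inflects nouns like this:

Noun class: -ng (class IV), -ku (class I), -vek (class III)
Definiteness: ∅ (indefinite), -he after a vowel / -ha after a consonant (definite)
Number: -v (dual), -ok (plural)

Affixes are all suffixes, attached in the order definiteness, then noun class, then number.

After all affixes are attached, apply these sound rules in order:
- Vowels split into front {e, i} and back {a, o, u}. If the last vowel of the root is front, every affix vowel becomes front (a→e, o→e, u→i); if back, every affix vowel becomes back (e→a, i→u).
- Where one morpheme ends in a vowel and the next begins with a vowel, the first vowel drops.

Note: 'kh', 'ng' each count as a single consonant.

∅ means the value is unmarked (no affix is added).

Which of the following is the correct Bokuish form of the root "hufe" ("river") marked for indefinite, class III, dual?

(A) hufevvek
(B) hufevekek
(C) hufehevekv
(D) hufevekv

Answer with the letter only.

D

definiteness = indefinite: zero marking, form stays hufe.
Attach noun class class III -vek → hufevek.
Attach number dual -v → hufevekv.
Vowel harmony: no change.
Vowel deletion: no change.
So the correct form is hufevekv, option (D).
(B) hufevekek is wrong: it uses plural instead of dual for number.
(A) hufevvek is wrong: it has the affixes in the wrong order.
(C) hufehevekv is wrong: it uses definite instead of indefinite for definiteness.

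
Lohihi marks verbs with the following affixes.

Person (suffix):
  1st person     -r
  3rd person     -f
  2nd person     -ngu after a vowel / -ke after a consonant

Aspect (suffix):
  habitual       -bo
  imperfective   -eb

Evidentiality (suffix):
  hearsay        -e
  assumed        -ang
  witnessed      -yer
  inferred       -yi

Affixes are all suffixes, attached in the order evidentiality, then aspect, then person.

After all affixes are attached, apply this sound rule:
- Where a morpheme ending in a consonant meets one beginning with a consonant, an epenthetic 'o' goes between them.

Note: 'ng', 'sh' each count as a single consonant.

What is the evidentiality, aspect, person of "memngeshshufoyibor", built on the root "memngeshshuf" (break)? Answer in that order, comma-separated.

inferred, habitual, 1st person

Segment: memngeshshuf-yi-bo-r.
evidentiality: -yi → inferred.
aspect: -bo → habitual.
person: -r → 1st person.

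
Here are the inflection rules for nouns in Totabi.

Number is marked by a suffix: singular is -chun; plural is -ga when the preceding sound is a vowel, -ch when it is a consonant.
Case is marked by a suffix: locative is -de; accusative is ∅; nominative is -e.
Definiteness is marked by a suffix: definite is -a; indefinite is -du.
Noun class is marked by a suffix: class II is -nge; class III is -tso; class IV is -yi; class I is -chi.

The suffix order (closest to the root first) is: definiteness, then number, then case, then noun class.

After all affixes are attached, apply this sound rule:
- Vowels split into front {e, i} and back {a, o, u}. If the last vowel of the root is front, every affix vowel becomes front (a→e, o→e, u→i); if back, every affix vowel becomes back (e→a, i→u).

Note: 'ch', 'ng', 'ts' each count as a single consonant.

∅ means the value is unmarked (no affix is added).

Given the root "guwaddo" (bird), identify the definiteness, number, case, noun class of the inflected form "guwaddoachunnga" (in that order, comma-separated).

Segment: guwaddo-a-chun-nge.
definiteness: -a → definite.
number: -chun → singular.
case: ∅ → accusative.
noun class: -nge → class II.

definite, singular, accusative, class II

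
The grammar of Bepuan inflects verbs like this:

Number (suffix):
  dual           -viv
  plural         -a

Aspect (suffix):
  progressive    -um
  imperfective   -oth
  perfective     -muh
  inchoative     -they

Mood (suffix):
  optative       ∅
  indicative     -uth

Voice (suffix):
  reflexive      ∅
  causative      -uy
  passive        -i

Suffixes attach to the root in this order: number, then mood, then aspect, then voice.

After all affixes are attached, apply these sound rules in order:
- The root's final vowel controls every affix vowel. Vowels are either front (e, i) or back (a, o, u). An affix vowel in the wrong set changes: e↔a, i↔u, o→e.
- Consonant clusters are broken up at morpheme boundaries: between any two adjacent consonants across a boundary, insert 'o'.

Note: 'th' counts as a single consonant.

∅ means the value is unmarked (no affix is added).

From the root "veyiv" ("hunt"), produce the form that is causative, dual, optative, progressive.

veyivovivimiy

Attach number dual -viv → veyivviv.
mood = optative: zero marking, form stays veyivviv.
Attach aspect progressive -um → veyivvivum.
Attach voice causative -uy → veyivvivumuy.
Apply vowel harmony: veyivvivumuy → veyivvivimiy.
Apply epenthesis: veyivvivimiy → veyivovivimiy.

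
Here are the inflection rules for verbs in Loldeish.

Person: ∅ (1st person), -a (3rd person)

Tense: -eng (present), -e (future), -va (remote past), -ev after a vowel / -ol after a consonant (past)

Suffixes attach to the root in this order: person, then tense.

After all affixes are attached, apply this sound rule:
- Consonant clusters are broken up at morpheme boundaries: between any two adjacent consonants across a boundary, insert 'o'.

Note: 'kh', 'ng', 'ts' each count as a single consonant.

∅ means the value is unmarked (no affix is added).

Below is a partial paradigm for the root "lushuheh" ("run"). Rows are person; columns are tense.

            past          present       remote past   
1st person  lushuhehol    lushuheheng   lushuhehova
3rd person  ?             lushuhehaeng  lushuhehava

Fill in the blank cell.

lushuhehaev

Attach person 3rd person -a → lushuheha.
Attach tense past -ev (after vowel 'a') → lushuhehaev.
Epenthesis: no change.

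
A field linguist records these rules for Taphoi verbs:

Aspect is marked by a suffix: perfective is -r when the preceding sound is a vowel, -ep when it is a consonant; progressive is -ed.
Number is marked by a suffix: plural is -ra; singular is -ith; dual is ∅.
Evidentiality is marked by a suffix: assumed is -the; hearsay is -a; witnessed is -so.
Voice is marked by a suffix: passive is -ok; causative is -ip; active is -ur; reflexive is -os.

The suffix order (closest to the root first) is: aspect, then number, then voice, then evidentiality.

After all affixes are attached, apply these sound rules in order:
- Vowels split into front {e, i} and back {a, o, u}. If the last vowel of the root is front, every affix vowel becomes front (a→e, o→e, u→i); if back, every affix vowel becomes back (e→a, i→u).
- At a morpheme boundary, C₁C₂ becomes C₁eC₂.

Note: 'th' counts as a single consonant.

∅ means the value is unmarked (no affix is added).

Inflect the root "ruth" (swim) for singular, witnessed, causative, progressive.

Attach aspect progressive -ed → ruthed.
Attach number singular -ith → ruthedith.
Attach voice causative -ip → ruthedithip.
Attach evidentiality witnessed -so → ruthedithipso.
Apply vowel harmony: ruthedithipso → ruthaduthupso.
Apply epenthesis: ruthaduthupso → ruthaduthupeso.

ruthaduthupeso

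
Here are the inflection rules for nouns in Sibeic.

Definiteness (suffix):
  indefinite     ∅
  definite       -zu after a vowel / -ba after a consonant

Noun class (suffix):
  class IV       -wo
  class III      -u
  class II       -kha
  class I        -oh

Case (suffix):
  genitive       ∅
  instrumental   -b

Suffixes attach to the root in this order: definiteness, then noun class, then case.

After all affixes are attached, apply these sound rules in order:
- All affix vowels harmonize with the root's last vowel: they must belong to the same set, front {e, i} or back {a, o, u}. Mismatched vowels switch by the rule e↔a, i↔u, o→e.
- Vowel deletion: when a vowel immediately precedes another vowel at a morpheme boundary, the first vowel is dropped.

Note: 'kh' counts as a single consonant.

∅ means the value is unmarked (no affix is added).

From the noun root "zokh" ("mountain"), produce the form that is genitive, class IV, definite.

Attach definiteness definite -ba (after consonant 'kh') → zokhba.
Attach noun class class IV -wo → zokhbawo.
case = genitive: zero marking, form stays zokhbawo.
Vowel harmony: no change.
Vowel deletion: no change.

zokhbawo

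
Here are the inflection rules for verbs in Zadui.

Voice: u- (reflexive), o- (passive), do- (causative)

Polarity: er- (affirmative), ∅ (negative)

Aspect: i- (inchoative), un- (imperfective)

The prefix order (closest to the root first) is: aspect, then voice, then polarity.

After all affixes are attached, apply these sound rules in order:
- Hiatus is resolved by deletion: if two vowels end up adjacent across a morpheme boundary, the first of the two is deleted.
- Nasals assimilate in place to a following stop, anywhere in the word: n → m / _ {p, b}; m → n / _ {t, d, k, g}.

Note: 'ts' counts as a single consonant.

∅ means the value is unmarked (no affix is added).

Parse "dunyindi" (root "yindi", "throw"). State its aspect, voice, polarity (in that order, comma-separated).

Segment: do-un-yindi.
aspect: un- → imperfective.
voice: do- → causative.
polarity: ∅ → negative.

imperfective, causative, negative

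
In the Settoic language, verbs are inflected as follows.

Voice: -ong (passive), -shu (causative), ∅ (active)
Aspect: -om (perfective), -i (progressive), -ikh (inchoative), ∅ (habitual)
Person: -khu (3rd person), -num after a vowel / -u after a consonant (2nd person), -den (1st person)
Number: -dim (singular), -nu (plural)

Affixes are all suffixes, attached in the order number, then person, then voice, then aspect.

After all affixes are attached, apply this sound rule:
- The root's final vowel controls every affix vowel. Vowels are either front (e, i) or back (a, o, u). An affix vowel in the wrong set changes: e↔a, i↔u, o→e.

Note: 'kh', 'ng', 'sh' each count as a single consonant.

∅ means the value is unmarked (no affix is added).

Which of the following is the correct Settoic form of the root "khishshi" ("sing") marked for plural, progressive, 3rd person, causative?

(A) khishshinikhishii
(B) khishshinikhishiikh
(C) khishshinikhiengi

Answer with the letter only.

Attach number plural -nu → khishshinu.
Attach person 3rd person -khu → khishshinukhu.
Attach voice causative -shu → khishshinukhushu.
Attach aspect progressive -i → khishshinukhushui.
Apply vowel harmony: khishshinukhushui → khishshinikhishii.
So the correct form is khishshinikhishii, option (A).
(B) khishshinikhishiikh is wrong: it uses inchoative instead of progressive for aspect.
(C) khishshinikhiengi is wrong: it uses passive instead of causative for voice.

A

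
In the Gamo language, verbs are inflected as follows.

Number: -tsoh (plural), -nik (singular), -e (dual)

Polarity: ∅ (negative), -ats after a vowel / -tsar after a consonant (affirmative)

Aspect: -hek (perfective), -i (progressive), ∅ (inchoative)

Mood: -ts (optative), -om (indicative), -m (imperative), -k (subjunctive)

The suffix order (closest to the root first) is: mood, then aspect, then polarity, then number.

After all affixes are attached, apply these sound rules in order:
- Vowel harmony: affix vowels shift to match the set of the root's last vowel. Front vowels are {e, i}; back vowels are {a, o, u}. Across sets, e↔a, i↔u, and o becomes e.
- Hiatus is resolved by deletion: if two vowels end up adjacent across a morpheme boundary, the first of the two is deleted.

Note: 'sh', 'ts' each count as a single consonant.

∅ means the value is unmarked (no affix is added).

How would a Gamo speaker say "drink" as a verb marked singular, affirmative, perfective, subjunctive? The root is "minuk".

minukkhaktsarnuk

Attach mood subjunctive -k → minukk.
Attach aspect perfective -hek → minukkhek.
Attach polarity affirmative -tsar (after consonant 'k') → minukkhektsar.
Attach number singular -nik → minukkhektsarnik.
Apply vowel harmony: minukkhektsarnik → minukkhaktsarnuk.
Vowel deletion: no change.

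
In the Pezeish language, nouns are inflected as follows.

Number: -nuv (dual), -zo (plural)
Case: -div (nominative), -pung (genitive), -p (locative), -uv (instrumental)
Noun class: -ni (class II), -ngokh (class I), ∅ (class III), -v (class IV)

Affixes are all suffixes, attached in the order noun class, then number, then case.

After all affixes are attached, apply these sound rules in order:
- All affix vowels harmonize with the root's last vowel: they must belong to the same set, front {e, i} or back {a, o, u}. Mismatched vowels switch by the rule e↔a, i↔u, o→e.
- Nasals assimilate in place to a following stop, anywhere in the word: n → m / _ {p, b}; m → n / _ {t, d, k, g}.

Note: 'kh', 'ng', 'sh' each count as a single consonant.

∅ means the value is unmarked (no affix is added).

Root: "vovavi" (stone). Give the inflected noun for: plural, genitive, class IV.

Attach noun class class IV -v → vovaviv.
Attach number plural -zo → vovavivzo.
Attach case genitive -pung → vovavivzopung.
Apply vowel harmony: vovavivzopung → vovavivzeping.
Nasal assimilation: no change.

vovavivzeping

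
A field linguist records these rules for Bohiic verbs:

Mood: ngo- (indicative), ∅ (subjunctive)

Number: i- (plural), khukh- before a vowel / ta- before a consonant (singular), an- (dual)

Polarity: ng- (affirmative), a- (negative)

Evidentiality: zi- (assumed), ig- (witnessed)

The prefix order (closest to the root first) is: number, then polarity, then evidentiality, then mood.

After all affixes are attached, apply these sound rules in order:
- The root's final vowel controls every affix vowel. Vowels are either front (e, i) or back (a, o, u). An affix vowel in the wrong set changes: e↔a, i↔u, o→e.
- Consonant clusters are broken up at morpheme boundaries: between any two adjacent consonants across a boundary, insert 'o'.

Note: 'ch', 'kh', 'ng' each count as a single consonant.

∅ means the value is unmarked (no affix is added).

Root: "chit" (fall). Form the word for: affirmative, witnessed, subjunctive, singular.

igongotechit

Attach number singular ta- (before consonant 'ch') → tachit.
Attach polarity affirmative ng- → ngtachit.
Attach evidentiality witnessed ig- → igngtachit.
mood = subjunctive: zero marking, form stays igngtachit.
Apply vowel harmony: igngtachit → igngtechit.
Apply epenthesis: igngtechit → igongotechit.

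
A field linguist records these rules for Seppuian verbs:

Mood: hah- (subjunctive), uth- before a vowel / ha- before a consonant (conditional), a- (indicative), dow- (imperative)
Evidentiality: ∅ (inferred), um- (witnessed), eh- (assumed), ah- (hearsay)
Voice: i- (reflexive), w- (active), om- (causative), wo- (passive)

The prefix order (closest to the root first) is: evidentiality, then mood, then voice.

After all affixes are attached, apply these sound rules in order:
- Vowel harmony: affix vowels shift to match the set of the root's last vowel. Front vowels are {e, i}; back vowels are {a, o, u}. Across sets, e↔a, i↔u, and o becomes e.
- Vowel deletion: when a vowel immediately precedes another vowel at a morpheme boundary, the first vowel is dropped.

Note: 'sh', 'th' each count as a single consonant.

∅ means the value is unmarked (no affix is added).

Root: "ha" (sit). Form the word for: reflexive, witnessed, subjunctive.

uhahumha

Attach evidentiality witnessed um- → umha.
Attach mood subjunctive hah- → hahumha.
Attach voice reflexive i- → ihahumha.
Apply vowel harmony: ihahumha → uhahumha.
Vowel deletion: no change.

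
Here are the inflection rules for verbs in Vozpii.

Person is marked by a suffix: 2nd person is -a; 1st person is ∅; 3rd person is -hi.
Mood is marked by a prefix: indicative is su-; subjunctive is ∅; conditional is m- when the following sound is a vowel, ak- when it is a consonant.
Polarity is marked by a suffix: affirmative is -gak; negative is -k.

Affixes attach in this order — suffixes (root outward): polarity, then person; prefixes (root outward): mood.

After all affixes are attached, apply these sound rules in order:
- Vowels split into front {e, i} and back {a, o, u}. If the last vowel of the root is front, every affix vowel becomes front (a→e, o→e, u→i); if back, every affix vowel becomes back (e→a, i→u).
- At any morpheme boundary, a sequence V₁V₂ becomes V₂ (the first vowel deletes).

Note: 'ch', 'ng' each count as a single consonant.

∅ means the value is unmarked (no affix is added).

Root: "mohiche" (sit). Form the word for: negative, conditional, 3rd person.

Attach polarity negative -k → mohichek.
Attach person 3rd person -hi → mohichekhi.
Attach mood conditional ak- (before consonant 'm') → akmohichekhi.
Apply vowel harmony: akmohichekhi → ekmohichekhi.
Vowel deletion: no change.

ekmohichekhi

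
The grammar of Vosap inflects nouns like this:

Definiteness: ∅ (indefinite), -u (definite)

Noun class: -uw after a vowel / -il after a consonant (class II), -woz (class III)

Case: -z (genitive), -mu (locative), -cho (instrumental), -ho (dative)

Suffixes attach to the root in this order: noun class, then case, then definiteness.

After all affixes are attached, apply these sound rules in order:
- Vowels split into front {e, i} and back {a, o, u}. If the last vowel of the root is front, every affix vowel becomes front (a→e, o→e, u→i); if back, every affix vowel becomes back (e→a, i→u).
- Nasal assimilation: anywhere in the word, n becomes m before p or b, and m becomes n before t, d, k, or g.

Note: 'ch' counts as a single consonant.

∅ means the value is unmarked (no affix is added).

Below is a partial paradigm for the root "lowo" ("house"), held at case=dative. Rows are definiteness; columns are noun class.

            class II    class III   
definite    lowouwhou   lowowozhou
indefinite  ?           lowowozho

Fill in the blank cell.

lowouwho

Attach noun class class II -uw (after vowel 'o') → lowouw.
Attach case dative -ho → lowouwho.
definiteness = indefinite: zero marking, form stays lowouwho.
Vowel harmony: no change.
Nasal assimilation: no change.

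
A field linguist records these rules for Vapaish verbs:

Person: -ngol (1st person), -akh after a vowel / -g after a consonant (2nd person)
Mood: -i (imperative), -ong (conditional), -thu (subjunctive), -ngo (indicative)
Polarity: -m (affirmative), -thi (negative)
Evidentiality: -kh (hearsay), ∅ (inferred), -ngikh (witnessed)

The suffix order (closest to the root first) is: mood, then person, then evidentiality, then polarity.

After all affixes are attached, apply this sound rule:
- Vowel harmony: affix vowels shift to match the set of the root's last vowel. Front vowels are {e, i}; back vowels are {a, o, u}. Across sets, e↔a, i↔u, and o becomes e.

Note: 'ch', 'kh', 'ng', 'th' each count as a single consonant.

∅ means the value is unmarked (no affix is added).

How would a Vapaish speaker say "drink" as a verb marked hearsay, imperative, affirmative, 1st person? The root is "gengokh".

gengokhungolkhm

Attach mood imperative -i → gengokhi.
Attach person 1st person -ngol → gengokhingol.
Attach evidentiality hearsay -kh → gengokhingolkh.
Attach polarity affirmative -m → gengokhingolkhm.
Apply vowel harmony: gengokhingolkhm → gengokhungolkhm.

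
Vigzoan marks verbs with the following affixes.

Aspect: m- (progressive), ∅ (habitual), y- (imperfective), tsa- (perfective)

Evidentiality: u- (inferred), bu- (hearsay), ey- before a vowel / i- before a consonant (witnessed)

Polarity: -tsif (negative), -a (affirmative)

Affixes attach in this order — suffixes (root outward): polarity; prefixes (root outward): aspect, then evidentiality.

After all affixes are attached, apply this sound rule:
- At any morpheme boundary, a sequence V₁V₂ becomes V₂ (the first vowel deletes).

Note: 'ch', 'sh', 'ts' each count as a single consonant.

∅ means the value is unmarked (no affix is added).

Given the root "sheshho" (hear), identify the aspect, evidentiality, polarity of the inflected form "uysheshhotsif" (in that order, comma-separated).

imperfective, inferred, negative

Segment: u-y-sheshho-tsif.
aspect: y- → imperfective.
evidentiality: u- → inferred.
polarity: -tsif → negative.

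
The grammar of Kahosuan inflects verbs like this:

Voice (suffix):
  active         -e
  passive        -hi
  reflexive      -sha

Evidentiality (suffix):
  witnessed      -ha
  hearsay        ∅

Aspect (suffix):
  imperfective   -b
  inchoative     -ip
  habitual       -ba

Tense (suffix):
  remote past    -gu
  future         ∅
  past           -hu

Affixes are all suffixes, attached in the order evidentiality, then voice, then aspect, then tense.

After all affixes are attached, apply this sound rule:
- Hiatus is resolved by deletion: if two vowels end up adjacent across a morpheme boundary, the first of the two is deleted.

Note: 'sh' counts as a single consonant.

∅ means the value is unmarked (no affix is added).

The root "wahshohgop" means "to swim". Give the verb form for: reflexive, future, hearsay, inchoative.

evidentiality = hearsay: zero marking, form stays wahshohgop.
Attach voice reflexive -sha → wahshohgopsha.
Attach aspect inchoative -ip → wahshohgopshaip.
tense = future: zero marking, form stays wahshohgopshaip.
Apply vowel deletion: wahshohgopshaip → wahshohgopship.

wahshohgopship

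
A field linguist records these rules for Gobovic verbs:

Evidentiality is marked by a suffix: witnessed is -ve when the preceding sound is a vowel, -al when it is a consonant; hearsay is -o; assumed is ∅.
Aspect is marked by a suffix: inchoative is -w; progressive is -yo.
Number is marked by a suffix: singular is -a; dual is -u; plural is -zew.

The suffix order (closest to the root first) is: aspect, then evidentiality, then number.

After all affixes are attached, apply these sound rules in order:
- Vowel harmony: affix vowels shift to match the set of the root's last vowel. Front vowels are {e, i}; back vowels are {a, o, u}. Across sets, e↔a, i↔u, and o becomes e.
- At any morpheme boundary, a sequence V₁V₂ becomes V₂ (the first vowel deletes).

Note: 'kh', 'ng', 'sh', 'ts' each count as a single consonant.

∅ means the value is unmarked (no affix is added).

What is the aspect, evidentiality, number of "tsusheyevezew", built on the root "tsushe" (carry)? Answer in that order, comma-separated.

progressive, witnessed, plural

Segment: tsushe-yo-ve-zew.
aspect: -yo → progressive.
evidentiality: -ve/al → witnessed.
number: -zew → plural.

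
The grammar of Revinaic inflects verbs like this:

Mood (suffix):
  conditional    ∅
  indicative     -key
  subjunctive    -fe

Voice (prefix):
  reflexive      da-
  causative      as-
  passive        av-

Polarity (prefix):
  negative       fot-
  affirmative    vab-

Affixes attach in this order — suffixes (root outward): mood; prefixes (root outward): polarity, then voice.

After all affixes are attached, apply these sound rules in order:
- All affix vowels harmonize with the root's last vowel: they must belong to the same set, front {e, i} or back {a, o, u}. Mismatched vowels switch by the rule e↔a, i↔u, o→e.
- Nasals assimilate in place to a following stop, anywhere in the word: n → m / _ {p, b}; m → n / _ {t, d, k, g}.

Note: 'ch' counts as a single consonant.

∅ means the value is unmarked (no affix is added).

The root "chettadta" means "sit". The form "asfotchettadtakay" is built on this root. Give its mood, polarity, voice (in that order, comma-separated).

indicative, negative, causative

Segment: as-fot-chettadta-key.
mood: -key → indicative.
polarity: fot- → negative.
voice: as- → causative.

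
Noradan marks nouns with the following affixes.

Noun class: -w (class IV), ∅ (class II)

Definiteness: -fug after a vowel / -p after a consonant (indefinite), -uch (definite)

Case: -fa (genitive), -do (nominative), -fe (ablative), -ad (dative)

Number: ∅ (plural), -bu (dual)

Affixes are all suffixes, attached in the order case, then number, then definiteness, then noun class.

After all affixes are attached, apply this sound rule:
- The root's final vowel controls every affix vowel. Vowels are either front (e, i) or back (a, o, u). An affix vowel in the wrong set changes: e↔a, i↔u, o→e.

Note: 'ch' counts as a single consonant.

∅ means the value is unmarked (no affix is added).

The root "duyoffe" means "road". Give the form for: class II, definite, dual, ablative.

Attach case ablative -fe → duyoffefe.
Attach number dual -bu → duyoffefebu.
Attach definiteness definite -uch → duyoffefebuuch.
noun class = class II: zero marking, form stays duyoffefebuuch.
Apply vowel harmony: duyoffefebuuch → duyoffefebiich.

duyoffefebiich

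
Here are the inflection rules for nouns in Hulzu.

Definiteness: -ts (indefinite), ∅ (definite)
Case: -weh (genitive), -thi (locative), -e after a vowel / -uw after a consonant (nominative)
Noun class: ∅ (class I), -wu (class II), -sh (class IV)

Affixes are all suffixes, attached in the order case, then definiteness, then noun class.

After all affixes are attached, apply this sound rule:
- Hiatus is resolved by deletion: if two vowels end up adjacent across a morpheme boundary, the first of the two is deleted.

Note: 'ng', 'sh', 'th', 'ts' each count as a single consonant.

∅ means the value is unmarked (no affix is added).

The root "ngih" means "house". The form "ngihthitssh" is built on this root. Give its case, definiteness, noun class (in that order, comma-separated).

locative, indefinite, class IV

Segment: ngih-thi-ts-sh.
case: -thi → locative.
definiteness: -ts → indefinite.
noun class: -sh → class IV.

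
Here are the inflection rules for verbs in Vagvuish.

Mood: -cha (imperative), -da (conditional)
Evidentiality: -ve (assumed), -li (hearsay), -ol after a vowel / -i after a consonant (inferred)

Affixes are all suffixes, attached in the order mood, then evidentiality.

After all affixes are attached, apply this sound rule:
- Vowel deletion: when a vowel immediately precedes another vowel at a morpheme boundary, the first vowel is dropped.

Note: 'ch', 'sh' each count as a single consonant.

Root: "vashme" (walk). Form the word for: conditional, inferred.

vashmedol

Attach mood conditional -da → vashmeda.
Attach evidentiality inferred -ol (after vowel 'a') → vashmedaol.
Apply vowel deletion: vashmedaol → vashmedol.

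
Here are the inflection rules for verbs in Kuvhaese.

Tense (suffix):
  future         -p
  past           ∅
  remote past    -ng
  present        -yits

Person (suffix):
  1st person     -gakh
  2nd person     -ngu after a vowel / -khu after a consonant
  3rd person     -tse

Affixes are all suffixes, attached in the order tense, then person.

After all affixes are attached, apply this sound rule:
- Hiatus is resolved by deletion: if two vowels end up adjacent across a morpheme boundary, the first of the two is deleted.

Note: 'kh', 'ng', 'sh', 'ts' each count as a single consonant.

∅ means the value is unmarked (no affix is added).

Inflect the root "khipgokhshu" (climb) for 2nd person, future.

Attach tense future -p → khipgokhshup.
Attach person 2nd person -khu (after consonant 'p') → khipgokhshupkhu.
Vowel deletion: no change.

khipgokhshupkhu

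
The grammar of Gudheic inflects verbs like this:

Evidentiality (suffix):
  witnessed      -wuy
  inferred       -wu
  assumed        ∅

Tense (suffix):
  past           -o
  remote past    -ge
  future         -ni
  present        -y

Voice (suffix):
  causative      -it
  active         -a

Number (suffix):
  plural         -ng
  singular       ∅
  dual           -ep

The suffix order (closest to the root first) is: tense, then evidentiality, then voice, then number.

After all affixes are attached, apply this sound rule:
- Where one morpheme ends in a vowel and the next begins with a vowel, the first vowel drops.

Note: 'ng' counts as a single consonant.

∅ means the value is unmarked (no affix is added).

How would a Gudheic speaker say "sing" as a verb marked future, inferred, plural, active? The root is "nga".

nganiwang

Attach tense future -ni → ngani.
Attach evidentiality inferred -wu → nganiwu.
Attach voice active -a → nganiwua.
Attach number plural -ng → nganiwuang.
Apply vowel deletion: nganiwuang → nganiwang.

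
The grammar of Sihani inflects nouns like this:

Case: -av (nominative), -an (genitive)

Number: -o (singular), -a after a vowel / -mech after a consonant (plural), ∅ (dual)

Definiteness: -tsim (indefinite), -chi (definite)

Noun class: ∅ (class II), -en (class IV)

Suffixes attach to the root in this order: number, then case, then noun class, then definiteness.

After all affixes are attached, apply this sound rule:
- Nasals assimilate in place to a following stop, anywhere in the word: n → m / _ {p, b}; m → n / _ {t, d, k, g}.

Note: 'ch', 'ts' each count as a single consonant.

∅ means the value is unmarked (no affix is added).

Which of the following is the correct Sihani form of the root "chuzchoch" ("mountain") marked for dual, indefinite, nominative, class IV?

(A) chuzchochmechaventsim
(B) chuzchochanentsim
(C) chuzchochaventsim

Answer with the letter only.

C

number = dual: zero marking, form stays chuzchoch.
Attach case nominative -av → chuzchochav.
Attach noun class class IV -en → chuzchochaven.
Attach definiteness indefinite -tsim → chuzchochaventsim.
Nasal assimilation: no change.
So the correct form is chuzchochaventsim, option (C).
(B) chuzchochanentsim is wrong: it uses genitive instead of nominative for case.
(A) chuzchochmechaventsim is wrong: it uses plural instead of dual for number.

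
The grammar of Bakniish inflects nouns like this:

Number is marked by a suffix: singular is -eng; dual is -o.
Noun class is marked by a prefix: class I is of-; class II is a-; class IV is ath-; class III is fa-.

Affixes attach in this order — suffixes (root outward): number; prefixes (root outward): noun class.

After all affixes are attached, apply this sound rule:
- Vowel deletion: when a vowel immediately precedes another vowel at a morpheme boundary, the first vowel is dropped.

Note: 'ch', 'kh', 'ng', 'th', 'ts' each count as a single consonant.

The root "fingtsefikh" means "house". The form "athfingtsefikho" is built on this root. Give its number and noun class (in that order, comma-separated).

dual, class IV

Segment: ath-fingtsefikh-o.
number: -o → dual.
noun class: ath- → class IV.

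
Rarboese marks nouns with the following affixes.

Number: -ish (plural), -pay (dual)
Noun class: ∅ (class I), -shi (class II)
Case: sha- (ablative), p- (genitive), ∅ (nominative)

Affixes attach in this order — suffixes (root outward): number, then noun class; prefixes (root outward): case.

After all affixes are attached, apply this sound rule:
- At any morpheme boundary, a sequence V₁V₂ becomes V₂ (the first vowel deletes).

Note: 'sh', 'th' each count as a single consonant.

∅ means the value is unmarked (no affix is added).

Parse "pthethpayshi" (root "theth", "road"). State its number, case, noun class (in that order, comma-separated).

Segment: p-theth-pay-shi.
number: -pay → dual.
case: p- → genitive.
noun class: -shi → class II.

dual, genitive, class II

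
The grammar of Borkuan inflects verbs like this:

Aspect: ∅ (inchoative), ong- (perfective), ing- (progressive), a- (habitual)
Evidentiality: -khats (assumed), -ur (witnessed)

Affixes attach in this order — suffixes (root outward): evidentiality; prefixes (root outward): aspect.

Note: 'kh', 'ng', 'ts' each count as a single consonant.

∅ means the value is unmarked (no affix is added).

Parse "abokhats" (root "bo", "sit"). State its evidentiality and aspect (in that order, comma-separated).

assumed, habitual

Segment: a-bo-khats.
evidentiality: -khats → assumed.
aspect: a- → habitual.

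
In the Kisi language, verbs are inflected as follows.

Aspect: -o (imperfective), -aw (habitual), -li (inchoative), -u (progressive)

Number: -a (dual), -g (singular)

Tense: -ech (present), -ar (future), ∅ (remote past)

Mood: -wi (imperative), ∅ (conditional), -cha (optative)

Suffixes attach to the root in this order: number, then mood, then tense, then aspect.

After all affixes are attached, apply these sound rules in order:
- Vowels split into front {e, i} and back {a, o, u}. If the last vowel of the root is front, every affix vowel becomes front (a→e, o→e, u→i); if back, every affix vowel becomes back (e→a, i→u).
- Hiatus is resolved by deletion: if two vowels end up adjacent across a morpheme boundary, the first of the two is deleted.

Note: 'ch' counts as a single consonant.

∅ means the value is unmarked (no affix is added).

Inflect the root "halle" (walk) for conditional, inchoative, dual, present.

Attach number dual -a → hallea.
mood = conditional: zero marking, form stays hallea.
Attach tense present -ech → halleaech.
Attach aspect inchoative -li → halleaechli.
Apply vowel harmony: halleaechli → halleeechli.
Apply vowel deletion: halleeechli → hallechli.

hallechli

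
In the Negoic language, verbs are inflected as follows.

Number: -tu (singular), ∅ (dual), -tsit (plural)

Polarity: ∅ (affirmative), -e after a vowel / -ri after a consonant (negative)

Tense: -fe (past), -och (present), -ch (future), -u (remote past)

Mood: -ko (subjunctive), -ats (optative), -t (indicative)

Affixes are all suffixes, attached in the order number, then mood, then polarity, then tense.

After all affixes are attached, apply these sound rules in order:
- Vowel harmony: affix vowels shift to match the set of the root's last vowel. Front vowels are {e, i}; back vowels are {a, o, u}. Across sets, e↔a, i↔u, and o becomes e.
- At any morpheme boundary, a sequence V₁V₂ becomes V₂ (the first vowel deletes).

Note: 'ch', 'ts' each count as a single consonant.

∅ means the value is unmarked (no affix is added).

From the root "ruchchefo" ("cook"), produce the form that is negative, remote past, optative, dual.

number = dual: zero marking, form stays ruchchefo.
Attach mood optative -ats → ruchchefoats.
Attach polarity negative -ri (after consonant 'ts') → ruchchefoatsri.
Attach tense remote past -u → ruchchefoatsriu.
Apply vowel harmony: ruchchefoatsriu → ruchchefoatsruu.
Apply vowel deletion: ruchchefoatsruu → ruchchefatsru.

ruchchefatsru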